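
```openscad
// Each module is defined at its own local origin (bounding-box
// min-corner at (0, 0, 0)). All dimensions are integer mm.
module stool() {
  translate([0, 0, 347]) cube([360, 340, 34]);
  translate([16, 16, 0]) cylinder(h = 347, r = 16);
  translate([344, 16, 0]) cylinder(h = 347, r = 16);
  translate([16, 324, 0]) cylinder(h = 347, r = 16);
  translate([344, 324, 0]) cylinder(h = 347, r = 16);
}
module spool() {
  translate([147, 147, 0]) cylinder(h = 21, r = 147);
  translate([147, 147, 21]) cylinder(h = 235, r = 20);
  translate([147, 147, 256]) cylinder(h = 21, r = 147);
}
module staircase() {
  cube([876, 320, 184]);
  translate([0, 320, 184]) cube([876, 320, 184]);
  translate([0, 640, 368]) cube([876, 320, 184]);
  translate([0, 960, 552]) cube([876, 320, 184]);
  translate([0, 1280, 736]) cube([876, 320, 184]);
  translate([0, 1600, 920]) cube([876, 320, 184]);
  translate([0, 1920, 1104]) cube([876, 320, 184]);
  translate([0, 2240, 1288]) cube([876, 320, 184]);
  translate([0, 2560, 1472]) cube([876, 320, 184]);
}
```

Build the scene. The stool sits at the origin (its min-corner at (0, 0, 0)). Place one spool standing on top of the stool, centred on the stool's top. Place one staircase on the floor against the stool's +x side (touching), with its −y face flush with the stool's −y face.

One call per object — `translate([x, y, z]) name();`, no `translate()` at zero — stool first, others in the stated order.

stool();
translate([33, 23, 381]) spool();
translate([360, 0, 0]) staircase();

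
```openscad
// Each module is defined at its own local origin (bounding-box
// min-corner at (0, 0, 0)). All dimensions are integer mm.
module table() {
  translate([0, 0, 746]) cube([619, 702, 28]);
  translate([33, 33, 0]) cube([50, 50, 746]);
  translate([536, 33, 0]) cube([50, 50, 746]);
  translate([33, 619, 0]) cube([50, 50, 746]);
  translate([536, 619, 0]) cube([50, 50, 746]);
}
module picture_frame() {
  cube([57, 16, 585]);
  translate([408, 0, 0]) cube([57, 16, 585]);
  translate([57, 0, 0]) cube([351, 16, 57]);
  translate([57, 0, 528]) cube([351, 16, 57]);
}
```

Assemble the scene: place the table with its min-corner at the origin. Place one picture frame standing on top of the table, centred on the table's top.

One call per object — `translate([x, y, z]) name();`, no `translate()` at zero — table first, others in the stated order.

table();
translate([77, 343, 774]) picture_frame();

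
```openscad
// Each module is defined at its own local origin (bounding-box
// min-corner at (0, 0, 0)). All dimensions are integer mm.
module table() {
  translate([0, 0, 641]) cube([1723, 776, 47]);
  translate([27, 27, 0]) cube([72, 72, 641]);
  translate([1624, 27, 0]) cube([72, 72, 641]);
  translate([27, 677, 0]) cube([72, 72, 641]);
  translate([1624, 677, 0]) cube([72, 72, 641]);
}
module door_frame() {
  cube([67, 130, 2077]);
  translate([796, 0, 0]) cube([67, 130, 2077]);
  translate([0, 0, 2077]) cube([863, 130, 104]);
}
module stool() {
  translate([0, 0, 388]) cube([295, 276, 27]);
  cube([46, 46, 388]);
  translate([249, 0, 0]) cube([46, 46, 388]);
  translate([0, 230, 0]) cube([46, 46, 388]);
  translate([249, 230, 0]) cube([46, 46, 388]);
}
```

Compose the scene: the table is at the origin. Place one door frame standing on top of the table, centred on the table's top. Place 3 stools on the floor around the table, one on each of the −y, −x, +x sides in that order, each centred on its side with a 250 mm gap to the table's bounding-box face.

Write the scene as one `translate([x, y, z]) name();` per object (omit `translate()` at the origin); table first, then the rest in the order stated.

table();
translate([430, 323, 688]) door_frame();
translate([714, -526, 0]) stool();
translate([-545, 250, 0]) stool();
translate([1973, 250, 0]) stool();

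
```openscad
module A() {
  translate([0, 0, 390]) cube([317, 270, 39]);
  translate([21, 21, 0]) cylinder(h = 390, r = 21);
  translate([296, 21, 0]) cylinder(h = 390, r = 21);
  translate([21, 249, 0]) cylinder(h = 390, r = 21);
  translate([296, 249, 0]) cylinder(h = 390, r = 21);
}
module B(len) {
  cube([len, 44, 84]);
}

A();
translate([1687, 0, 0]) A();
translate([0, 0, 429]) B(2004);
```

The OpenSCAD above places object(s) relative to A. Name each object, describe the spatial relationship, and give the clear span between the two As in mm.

Second stool starts at x = 1687; first ends at x = 317; clear span = 1687 − 317 = 1370 mm.

A is a stool. B is a beam. A beam spans the tops of two stools. The clear span between the two stools is 1370 mm.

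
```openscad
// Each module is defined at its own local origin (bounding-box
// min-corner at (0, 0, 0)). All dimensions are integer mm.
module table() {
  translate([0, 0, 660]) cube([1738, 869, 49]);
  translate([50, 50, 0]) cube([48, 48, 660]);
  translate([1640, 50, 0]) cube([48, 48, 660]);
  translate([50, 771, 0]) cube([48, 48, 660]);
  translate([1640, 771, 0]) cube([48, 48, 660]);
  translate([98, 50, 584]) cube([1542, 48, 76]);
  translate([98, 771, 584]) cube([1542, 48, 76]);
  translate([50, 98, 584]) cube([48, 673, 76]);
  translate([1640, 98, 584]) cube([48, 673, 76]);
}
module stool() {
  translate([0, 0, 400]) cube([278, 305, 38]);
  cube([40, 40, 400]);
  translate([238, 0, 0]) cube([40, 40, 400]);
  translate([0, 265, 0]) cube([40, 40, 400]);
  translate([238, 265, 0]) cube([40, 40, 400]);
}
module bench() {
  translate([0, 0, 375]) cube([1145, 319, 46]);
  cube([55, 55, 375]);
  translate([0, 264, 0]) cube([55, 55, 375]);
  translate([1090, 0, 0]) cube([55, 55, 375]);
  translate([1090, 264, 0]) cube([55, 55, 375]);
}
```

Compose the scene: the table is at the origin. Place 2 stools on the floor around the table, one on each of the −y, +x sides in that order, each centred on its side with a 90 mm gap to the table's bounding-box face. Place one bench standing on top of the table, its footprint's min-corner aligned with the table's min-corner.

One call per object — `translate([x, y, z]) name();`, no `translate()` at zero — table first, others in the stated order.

table();
translate([730, -395, 0]) stool();
translate([1828, 282, 0]) stool();
translate([0, 0, 709]) bench();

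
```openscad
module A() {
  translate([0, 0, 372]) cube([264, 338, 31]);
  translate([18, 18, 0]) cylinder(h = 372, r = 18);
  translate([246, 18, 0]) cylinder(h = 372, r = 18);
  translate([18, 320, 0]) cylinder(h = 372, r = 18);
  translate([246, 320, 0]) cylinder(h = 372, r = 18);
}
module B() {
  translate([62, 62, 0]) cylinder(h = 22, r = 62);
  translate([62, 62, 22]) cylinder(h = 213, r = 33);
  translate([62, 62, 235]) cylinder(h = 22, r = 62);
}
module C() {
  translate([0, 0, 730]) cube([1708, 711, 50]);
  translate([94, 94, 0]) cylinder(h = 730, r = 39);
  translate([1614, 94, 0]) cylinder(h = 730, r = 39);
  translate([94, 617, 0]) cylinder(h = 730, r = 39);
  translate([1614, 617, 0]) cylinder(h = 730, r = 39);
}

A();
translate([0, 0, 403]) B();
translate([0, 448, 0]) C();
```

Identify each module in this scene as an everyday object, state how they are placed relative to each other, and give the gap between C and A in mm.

A is a stool. B is a spool. C is a table. The spool is on top of the stool. The table is on the floor beside the stool on its +y side. The gap between the table and the stool is 110 mm.

The table's nearest face is 110 mm from the stool's +y face.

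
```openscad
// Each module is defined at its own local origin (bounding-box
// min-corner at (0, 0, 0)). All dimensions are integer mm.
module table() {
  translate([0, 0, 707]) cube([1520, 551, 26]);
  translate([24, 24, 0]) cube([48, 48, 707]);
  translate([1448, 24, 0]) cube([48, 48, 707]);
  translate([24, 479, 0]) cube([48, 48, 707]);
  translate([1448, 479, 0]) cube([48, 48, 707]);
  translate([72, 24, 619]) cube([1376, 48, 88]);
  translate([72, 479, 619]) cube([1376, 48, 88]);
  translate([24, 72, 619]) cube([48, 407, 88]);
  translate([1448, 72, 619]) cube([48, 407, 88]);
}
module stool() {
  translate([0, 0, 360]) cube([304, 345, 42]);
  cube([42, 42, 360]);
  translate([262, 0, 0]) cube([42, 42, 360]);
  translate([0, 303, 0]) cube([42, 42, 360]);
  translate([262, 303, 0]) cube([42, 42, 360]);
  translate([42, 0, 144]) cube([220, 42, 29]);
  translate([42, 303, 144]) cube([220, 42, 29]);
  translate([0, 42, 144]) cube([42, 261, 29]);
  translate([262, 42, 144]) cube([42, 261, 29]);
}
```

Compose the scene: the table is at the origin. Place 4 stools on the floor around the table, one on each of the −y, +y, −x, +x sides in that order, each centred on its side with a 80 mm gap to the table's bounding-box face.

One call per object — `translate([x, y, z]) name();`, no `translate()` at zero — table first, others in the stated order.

table();
translate([608, -425, 0]) stool();
translate([608, 631, 0]) stool();
translate([-384, 103, 0]) stool();
translate([1600, 103, 0]) stool();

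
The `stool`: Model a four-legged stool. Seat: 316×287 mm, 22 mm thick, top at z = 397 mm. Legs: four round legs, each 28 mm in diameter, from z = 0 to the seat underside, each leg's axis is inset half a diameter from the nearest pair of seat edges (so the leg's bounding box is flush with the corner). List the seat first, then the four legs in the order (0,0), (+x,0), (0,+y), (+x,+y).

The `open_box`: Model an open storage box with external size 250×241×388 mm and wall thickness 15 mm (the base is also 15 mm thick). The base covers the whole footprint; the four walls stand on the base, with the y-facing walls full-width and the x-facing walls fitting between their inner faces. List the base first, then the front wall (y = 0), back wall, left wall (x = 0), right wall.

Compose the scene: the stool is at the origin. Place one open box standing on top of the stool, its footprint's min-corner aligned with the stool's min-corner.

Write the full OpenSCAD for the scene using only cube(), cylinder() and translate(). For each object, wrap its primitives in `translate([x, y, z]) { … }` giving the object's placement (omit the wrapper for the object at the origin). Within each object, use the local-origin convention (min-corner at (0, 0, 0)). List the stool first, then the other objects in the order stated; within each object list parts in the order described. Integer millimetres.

translate([0, 0, 375]) cube([316, 287, 22]);
translate([14, 14, 0]) cylinder(h = 375, r = 14);
translate([302, 14, 0]) cylinder(h = 375, r = 14);
translate([14, 273, 0]) cylinder(h = 375, r = 14);
translate([302, 273, 0]) cylinder(h = 375, r = 14);
translate([0, 0, 397]) {
  cube([250, 241, 15]);
  translate([0, 0, 15]) cube([250, 15, 373]);
  translate([0, 226, 15]) cube([250, 15, 373]);
  translate([0, 15, 15]) cube([15, 211, 373]);
  translate([235, 15, 15]) cube([15, 211, 373]);
}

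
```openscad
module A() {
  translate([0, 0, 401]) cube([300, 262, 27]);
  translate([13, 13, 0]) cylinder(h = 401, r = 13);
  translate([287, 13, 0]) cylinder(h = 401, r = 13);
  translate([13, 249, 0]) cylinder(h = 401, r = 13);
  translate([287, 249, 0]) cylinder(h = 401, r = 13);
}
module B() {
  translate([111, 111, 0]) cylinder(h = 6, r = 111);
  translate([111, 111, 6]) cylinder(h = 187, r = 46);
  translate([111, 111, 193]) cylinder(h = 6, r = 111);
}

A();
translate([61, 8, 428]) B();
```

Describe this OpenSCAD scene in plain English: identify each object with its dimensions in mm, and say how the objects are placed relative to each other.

A is a four-legged stool. The seat is a 300×262×27 mm slab whose top surface is at z = 428 mm; four round legs, each 26 mm in diameter, run from the floor (z = 0) to the underside of the seat, each leg's axis is inset half a diameter from the nearest pair of seat edges (so the leg's bounding box is flush with the corner).

B is a spool: two coaxial disc flanges of radius 111 mm and thickness 6 mm, joined by a core cylinder of radius 46 mm and height 187 mm. The lower flange rests on z = 0 and the three cylinders share a vertical axis.

The spool is on top of the stool.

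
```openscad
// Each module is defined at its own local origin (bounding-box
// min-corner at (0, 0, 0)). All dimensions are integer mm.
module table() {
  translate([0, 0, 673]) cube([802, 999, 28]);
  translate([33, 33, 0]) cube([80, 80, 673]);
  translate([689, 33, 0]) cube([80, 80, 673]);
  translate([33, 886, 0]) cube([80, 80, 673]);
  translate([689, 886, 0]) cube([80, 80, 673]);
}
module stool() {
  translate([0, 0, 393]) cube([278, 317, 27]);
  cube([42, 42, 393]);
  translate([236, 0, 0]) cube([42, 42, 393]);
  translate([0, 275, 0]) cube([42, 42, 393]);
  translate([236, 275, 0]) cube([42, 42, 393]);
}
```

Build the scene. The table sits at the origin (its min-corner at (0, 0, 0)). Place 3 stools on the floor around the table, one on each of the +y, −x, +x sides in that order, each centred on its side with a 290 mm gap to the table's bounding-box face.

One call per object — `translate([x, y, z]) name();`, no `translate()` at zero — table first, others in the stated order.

table();
translate([262, 1289, 0]) stool();
translate([-568, 341, 0]) stool();
translate([1092, 341, 0]) stool();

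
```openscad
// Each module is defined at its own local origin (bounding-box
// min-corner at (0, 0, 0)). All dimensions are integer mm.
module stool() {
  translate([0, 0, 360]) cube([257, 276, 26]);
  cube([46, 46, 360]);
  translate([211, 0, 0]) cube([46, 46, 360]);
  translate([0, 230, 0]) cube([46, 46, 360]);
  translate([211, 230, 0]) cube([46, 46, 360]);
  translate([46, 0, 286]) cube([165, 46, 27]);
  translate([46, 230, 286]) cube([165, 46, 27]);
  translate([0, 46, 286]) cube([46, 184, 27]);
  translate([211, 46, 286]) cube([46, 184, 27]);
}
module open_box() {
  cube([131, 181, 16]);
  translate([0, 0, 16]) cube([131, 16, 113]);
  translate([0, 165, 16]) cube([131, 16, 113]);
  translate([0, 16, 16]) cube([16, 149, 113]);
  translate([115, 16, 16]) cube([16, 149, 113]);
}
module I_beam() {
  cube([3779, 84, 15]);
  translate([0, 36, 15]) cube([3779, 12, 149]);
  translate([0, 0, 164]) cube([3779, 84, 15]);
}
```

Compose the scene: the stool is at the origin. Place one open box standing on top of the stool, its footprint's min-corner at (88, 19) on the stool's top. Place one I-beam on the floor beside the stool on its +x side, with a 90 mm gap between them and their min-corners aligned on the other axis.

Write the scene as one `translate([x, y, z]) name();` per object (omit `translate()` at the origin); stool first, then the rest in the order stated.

stool();
translate([88, 19, 386]) open_box();
translate([347, 0, 0]) I_beam();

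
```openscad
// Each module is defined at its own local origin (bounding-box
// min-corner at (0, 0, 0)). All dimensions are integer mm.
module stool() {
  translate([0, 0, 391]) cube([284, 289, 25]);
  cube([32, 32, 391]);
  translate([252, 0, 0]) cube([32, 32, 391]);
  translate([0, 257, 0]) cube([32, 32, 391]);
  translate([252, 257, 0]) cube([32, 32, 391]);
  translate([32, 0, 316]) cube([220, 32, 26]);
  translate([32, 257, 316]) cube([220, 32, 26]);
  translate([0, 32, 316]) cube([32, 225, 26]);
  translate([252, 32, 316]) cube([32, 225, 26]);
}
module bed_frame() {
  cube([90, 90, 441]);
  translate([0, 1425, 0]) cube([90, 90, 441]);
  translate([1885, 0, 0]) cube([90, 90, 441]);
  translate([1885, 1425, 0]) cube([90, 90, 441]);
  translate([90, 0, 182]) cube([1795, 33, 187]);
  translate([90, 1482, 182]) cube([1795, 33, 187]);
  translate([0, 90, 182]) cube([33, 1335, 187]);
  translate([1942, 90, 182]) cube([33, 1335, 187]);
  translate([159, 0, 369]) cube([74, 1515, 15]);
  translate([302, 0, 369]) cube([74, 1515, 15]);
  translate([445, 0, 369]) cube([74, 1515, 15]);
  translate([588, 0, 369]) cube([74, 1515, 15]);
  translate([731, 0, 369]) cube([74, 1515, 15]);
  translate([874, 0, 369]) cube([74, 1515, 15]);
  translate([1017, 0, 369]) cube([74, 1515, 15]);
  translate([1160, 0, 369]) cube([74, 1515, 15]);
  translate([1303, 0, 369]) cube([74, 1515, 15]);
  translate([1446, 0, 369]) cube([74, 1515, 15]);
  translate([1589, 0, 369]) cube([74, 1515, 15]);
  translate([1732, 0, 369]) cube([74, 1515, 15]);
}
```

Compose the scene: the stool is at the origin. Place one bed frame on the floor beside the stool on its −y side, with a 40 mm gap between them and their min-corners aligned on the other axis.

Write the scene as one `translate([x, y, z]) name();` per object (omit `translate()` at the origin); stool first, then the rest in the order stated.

stool();
translate([0, -1555, 0]) bed_frame();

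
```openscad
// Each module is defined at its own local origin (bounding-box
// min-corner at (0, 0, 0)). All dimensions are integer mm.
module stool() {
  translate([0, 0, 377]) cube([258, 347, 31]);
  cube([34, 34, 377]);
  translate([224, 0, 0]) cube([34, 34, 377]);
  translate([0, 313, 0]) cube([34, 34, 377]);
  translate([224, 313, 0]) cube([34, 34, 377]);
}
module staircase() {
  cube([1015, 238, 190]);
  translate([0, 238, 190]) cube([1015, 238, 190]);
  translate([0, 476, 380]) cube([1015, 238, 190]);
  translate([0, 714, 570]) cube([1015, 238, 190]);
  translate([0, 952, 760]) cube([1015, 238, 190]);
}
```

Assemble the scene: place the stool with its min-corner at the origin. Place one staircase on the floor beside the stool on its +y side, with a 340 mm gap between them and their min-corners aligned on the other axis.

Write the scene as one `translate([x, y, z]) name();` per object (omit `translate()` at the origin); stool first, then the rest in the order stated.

stool();
translate([0, 687, 0]) staircase();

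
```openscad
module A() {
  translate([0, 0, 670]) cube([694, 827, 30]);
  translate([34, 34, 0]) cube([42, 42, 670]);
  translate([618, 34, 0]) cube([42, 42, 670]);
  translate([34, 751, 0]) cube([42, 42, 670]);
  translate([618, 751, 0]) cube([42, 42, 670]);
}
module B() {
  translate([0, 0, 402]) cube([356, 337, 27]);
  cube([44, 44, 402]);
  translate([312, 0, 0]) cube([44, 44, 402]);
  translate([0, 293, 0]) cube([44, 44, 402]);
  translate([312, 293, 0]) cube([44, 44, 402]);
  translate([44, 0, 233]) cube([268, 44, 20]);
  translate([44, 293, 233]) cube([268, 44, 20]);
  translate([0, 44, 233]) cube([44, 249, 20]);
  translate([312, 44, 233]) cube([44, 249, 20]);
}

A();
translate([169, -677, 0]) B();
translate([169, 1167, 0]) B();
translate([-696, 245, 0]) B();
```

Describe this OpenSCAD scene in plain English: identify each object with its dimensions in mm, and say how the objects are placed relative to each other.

A is a table: top 694 mm (x) × 827 mm (y), 30 mm thick, upper face at z = 700 mm, on four 42×42 mm square legs, each inset 34 mm from the nearest pair of top edges, running from z = 0 to the bottom of the top.

B is a four-legged stool. The seat is a 356×337×27 mm slab whose top surface is at z = 429 mm; four square legs, each 44×44 mm in cross-section, run from the floor (z = 0) to the underside of the seat, each flush with a corner of the seat. Four stretchers, 44 mm wide and 20 mm tall, connect adjacent legs with their undersides at z = 233 mm, each running between the inner faces of the legs it joins and aligned with the legs' outer faces on the other axis.

Three stools sit around the table at the −y, +y, −x sides.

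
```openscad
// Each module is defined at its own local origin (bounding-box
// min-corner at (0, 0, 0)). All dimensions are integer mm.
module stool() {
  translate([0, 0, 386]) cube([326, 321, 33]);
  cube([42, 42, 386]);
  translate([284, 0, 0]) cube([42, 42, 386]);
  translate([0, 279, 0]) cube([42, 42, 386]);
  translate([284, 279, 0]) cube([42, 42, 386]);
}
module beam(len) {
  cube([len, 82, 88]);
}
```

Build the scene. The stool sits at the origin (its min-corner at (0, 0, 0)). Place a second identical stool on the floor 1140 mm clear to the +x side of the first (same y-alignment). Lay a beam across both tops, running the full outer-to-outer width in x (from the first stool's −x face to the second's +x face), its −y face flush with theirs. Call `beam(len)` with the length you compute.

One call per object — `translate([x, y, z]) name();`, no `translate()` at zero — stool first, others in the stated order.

stool();
translate([1466, 0, 0]) stool();
translate([0, 0, 419]) beam(1792);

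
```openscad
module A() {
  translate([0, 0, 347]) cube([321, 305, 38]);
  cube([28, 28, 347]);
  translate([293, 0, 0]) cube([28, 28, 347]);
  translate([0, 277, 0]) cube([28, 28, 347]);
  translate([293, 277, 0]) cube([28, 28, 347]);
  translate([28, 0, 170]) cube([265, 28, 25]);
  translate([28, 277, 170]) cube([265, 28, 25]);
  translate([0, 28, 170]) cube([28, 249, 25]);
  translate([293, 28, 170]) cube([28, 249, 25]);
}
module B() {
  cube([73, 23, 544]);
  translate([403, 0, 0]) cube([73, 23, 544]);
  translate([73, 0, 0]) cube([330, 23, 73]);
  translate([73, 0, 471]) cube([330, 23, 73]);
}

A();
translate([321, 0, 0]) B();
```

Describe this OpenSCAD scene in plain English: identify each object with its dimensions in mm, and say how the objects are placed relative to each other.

A is a four-legged stool. The seat is a 321×305×38 mm slab whose top surface is at z = 385 mm; four square legs, each 28×28 mm in cross-section, run from the floor (z = 0) to the underside of the seat, each flush with a corner of the seat. Four stretchers, 28 mm wide and 25 mm tall, connect adjacent legs with their undersides at z = 170 mm, each running between the inner faces of the legs it joins and aligned with the legs' outer faces on the other axis.

B is a picture frame with a 330×398 mm rectangular opening (x by z) and a uniform 73 mm border on every side. Frame depth is 23 mm along y. It is built from two vertical stiles running the full outside height and two horizontal rails spanning the gap between the stiles.

The picture frame is against the stool's +x side, with their −y faces flush.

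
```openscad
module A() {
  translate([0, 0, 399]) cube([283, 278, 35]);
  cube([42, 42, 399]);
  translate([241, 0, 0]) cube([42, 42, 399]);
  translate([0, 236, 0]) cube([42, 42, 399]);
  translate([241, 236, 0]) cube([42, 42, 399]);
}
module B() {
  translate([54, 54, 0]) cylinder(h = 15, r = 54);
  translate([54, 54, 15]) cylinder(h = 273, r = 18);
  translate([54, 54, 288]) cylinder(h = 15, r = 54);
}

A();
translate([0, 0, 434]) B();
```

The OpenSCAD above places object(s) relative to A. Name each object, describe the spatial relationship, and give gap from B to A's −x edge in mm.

The spool's min-x is at 0; the stool's min-x is 0; gap = 0 mm.

A is a stool. B is a spool. The spool is on top of the stool. The gap from the spool to the stool's −x edge is 0 mm.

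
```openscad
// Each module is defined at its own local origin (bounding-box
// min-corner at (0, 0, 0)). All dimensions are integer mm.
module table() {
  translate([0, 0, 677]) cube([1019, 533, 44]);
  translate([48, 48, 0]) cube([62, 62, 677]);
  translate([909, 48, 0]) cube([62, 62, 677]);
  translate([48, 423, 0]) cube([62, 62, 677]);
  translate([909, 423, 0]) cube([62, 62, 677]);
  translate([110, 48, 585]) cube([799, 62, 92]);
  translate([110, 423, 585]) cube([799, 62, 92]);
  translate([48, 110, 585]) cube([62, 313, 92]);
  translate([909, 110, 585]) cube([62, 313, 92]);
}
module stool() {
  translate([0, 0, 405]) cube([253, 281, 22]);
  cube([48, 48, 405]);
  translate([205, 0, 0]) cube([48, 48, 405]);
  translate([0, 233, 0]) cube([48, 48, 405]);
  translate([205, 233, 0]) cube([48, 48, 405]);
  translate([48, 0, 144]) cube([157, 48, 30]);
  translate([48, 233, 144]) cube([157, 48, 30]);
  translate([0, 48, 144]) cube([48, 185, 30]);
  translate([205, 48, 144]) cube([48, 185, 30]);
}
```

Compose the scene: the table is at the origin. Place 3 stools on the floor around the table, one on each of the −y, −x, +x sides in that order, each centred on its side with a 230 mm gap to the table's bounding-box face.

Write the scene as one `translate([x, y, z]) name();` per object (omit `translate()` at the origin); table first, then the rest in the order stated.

table();
translate([383, -511, 0]) stool();
translate([-483, 126, 0]) stool();
translate([1249, 126, 0]) stool();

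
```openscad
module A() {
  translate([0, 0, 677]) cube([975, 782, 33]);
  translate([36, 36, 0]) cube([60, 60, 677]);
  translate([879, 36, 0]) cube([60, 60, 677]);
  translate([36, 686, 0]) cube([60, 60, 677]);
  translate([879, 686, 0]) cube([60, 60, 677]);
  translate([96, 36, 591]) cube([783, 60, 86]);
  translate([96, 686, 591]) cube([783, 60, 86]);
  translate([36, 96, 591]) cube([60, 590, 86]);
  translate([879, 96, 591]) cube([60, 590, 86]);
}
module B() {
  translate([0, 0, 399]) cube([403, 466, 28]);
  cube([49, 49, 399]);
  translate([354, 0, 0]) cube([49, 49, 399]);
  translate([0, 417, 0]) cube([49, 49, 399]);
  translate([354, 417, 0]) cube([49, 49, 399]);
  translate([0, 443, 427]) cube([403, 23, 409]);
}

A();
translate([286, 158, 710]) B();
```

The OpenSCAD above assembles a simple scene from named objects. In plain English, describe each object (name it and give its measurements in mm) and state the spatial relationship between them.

A is a table with a 975×782 mm rectangular top, 33 mm thick, top surface at z = 710 mm, supported by four 60×60 mm square legs, each inset 36 mm from the nearest pair of top edges, running from the floor. Four apron rails, 60 mm thick and 86 mm tall, run between adjacent legs with their top edges flush with the underside of the top and their outer faces flush with the legs' outer faces.

B is a chair. The seat is a 403×466×28 mm slab with its top at z = 427 mm, on four 49×49 mm corner legs (flush with the seat edges, standing on z = 0). A flat backrest 23 mm thick, 409 mm tall, spans the full seat width and rises from the seat top along its +y edge, rear face flush with the rear of the seat.

The chair is on top of the table, centred.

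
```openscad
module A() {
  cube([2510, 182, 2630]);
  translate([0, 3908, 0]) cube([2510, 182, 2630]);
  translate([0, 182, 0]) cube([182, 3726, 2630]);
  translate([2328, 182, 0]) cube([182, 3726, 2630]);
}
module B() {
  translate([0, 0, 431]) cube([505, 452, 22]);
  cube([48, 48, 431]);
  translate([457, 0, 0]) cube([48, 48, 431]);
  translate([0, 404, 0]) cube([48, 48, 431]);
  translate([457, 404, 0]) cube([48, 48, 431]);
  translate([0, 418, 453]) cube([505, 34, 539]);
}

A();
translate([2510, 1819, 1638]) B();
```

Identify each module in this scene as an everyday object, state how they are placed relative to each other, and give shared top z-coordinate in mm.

Both tops at z = 2630 mm.

A is a house frame. B is a chair. The chair is beside the house frame with their tops flush at z = 2630. The shared top z-coordinate is 2630 mm.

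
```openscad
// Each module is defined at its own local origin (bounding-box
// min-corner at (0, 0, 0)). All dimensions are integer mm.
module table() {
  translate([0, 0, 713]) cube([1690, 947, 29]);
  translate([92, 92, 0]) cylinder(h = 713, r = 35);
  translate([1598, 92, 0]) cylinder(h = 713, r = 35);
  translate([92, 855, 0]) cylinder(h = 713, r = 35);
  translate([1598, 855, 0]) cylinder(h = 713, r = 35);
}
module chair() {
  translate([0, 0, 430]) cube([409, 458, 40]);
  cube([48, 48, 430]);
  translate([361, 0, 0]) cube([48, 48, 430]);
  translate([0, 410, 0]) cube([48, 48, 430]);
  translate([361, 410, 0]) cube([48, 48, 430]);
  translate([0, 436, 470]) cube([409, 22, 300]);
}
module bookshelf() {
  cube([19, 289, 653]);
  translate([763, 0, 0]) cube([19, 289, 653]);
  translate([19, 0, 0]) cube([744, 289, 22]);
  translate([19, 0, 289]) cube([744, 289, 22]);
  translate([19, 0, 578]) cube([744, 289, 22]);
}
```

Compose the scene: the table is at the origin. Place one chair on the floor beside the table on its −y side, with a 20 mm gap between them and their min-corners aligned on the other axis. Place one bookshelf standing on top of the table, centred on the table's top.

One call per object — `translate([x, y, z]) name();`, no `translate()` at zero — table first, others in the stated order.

table();
translate([0, -478, 0]) chair();
translate([454, 329, 742]) bookshelf();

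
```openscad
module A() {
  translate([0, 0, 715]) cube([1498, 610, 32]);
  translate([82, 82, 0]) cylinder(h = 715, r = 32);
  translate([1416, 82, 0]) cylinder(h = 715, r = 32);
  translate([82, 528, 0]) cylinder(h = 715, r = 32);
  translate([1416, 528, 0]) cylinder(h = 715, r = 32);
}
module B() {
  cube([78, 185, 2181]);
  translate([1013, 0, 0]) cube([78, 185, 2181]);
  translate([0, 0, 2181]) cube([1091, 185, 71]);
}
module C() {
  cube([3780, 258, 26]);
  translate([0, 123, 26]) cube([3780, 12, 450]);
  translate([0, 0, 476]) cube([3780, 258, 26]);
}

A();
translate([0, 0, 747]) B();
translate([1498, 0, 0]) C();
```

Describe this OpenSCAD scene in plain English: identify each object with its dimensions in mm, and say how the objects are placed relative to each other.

A is a rectangular dining table. The top is 1498×610×32 mm with its upper surface at z = 747 mm. It stands on four round legs of 64 mm diameter, each leg's bounding box inset 50 mm from the nearest pair of top edges, running from the floor to the underside of the top.

B is a rectangular door frame: two vertical jambs of 78×185 mm section, 2181 mm tall, with a clear opening 935 mm wide between their inner faces. A header 71 mm tall and 185 mm deep lies on top of the jambs and spans the full outside width.

C is an I-beam lying along x, 3780 mm long. Overall section height 502 mm. Two flanges 258 mm wide (y) and 26 mm thick, one on the floor and one at the top; a web 12 mm thick runs between them, centred on the flange width.

The door frame is on top of the table. The I-beam is against the table's +x side, with their −y faces flush.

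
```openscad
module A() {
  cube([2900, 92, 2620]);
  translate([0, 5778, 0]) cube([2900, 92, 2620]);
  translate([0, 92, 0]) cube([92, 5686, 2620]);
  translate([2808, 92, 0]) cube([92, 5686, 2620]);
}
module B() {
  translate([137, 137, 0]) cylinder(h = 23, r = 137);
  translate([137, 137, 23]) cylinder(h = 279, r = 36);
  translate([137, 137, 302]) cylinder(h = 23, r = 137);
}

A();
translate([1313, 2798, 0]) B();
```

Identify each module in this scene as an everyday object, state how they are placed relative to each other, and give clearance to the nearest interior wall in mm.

A is a house frame. B is a spool. The spool sits inside the house frame, centred. The clearance to the nearest interior wall is 1221 mm.

Clearances: x = 1221, y = 2706; minimum 1221 mm.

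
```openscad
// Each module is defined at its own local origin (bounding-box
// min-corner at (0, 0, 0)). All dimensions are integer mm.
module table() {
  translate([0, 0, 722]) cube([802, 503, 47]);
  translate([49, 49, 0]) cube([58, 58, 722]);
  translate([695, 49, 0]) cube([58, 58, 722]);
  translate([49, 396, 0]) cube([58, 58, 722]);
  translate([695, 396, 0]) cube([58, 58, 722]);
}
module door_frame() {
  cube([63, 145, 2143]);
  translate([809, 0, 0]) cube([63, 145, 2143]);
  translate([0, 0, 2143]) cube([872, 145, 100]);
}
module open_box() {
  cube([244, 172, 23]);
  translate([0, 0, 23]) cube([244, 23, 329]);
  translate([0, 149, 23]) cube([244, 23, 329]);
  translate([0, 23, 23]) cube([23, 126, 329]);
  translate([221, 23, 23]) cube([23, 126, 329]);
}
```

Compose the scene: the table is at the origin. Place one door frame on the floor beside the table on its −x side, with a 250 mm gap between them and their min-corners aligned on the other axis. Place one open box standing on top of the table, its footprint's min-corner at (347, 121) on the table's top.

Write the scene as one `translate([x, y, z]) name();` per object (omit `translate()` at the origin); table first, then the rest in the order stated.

table();
translate([-1122, 0, 0]) door_frame();
translate([347, 121, 769]) open_box();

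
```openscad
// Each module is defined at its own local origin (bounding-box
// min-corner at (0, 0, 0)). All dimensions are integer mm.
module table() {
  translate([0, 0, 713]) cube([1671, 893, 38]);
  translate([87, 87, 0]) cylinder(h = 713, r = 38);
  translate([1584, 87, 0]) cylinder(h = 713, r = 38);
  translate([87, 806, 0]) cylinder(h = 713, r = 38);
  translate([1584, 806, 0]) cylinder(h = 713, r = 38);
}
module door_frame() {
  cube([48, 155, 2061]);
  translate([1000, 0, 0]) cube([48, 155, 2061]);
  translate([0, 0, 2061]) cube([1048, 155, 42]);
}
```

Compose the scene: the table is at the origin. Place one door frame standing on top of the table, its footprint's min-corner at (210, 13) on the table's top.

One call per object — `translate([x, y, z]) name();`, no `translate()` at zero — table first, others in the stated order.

table();
translate([210, 13, 751]) door_frame();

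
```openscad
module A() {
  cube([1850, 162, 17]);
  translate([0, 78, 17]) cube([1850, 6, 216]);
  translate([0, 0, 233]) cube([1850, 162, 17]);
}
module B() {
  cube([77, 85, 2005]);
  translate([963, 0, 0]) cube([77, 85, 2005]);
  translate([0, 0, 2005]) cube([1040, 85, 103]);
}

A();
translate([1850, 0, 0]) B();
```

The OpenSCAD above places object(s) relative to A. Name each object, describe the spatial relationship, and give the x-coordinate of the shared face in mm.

The I-beam's +x face and the door frame's −x face are both at x = 1850 mm.

A is an I-beam. B is a door frame. The door frame is against the I-beam's +x side, with their −y faces flush. The x-coordinate of the shared face is 1850 mm.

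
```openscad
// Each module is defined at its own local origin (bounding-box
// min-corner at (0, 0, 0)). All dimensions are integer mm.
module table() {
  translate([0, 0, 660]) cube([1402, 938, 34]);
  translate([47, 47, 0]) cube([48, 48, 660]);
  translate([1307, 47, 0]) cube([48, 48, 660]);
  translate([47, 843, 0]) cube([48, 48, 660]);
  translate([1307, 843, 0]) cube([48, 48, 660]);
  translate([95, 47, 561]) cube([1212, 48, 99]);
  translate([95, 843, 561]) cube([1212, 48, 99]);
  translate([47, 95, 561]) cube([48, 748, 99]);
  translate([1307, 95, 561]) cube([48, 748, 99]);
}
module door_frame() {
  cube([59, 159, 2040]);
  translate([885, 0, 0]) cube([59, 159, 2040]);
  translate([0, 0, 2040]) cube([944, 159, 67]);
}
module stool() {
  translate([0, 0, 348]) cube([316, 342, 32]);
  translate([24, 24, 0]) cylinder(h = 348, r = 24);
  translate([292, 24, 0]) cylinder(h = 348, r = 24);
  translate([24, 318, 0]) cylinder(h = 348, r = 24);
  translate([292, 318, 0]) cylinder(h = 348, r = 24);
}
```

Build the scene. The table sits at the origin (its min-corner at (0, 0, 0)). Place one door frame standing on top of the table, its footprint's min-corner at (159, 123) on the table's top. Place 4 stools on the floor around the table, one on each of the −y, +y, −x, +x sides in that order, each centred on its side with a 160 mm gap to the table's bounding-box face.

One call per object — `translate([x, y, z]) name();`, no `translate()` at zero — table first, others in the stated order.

table();
translate([159, 123, 694]) door_frame();
translate([543, -502, 0]) stool();
translate([543, 1098, 0]) stool();
translate([-476, 298, 0]) stool();
translate([1562, 298, 0]) stool();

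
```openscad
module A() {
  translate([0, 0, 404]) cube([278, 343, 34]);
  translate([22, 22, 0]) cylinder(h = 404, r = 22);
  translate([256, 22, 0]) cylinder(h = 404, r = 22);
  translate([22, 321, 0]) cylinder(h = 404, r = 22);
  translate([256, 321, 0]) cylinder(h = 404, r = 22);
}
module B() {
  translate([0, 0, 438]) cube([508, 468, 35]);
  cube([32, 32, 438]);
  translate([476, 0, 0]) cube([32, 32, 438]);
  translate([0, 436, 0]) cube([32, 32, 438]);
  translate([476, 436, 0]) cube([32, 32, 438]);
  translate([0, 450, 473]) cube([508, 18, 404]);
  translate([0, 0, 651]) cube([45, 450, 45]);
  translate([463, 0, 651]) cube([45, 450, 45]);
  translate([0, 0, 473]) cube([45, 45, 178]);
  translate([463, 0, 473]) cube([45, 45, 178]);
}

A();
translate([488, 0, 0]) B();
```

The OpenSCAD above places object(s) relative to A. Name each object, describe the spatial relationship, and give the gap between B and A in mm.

The chair's nearest face is 210 mm from the stool's +x face.

A is a stool. B is a chair. The chair is on the floor beside the stool on its +x side. The gap between the chair and the stool is 210 mm.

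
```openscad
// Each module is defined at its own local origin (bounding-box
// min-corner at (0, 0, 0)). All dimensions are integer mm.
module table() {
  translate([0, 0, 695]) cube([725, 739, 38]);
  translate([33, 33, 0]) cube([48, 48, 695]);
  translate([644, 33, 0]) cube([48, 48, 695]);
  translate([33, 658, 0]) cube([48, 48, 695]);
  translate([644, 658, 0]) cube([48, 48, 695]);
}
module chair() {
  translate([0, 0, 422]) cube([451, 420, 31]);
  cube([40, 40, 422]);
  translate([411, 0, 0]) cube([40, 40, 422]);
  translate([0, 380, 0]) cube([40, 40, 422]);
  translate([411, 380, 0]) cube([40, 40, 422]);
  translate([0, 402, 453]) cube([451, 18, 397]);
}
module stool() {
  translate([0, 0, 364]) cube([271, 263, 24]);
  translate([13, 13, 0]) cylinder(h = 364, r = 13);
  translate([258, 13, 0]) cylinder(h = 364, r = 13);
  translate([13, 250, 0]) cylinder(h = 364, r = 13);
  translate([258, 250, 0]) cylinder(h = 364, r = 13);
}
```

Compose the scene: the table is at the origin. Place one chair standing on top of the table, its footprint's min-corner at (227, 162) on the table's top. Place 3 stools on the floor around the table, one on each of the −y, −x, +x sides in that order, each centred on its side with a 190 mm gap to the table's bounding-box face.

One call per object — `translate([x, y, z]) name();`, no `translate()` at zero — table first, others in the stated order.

table();
translate([227, 162, 733]) chair();
translate([227, -453, 0]) stool();
translate([-461, 238, 0]) stool();
translate([915, 238, 0]) stool();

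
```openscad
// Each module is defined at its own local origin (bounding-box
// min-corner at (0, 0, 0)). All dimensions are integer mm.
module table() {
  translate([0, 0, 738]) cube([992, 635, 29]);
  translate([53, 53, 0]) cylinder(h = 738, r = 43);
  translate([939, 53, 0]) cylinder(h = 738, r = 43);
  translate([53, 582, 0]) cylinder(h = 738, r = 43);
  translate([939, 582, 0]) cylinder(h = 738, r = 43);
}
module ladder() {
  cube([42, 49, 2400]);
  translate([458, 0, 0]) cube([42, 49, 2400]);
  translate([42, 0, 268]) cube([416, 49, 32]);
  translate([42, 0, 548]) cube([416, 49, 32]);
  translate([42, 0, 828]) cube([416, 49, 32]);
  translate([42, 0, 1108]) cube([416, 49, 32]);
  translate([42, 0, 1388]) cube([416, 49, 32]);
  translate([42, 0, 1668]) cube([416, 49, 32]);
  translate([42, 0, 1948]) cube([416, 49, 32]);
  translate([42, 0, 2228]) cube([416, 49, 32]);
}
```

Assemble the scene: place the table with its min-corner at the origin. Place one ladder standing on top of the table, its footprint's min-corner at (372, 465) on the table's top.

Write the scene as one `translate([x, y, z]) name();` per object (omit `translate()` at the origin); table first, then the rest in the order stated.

table();
translate([372, 465, 767]) ladder();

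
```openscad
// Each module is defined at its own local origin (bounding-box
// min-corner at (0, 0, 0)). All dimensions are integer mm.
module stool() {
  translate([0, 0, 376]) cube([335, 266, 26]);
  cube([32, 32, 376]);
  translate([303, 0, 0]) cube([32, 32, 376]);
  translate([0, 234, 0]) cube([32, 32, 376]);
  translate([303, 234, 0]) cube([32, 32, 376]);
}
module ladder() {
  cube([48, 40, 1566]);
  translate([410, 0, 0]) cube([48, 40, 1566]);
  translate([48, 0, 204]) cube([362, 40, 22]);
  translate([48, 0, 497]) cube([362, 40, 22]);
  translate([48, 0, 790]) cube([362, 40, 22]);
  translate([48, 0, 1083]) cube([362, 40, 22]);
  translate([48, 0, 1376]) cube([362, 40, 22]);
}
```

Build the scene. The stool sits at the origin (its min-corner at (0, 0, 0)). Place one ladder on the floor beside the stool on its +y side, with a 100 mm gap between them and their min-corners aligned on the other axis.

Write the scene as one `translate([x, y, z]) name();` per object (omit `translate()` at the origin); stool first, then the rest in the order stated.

stool();
translate([0, 366, 0]) ladder();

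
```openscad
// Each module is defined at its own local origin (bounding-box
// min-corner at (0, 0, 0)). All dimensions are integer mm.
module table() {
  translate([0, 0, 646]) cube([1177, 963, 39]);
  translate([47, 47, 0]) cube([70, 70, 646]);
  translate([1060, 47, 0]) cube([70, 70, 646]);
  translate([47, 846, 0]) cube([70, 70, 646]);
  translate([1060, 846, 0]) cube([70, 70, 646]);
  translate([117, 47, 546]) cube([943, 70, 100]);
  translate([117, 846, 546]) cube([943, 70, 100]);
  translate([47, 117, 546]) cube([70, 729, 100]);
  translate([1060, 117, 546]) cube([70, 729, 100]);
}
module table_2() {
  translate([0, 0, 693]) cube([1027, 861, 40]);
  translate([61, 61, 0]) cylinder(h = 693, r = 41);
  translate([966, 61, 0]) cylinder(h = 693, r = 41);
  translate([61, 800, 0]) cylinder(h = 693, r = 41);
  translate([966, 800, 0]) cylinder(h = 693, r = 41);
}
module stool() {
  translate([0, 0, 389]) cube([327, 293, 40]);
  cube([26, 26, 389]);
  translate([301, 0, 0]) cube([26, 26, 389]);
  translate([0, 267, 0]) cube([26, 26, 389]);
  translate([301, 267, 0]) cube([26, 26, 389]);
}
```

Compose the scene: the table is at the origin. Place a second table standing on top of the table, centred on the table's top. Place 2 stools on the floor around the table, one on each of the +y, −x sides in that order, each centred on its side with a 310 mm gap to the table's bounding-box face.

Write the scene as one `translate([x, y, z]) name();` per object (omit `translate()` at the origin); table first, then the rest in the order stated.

table();
translate([75, 51, 685]) table_2();
translate([425, 1273, 0]) stool();
translate([-637, 335, 0]) stool();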